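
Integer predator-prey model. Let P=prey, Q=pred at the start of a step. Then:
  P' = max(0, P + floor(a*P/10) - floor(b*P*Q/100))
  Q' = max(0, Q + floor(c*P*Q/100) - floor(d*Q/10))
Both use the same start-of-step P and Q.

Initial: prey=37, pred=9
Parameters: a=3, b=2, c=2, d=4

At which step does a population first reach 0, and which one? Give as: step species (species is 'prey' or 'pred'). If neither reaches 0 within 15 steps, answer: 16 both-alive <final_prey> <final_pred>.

Step 1: prey: 37+11-6=42; pred: 9+6-3=12
Step 2: prey: 42+12-10=44; pred: 12+10-4=18
Step 3: prey: 44+13-15=42; pred: 18+15-7=26
Step 4: prey: 42+12-21=33; pred: 26+21-10=37
Step 5: prey: 33+9-24=18; pred: 37+24-14=47
Step 6: prey: 18+5-16=7; pred: 47+16-18=45
Step 7: prey: 7+2-6=3; pred: 45+6-18=33
Step 8: prey: 3+0-1=2; pred: 33+1-13=21
Step 9: prey: 2+0-0=2; pred: 21+0-8=13
Step 10: prey: 2+0-0=2; pred: 13+0-5=8
Step 11: prey: 2+0-0=2; pred: 8+0-3=5
Step 12: prey: 2+0-0=2; pred: 5+0-2=3
Step 13: prey: 2+0-0=2; pred: 3+0-1=2
Step 14: prey: 2+0-0=2; pred: 2+0-0=2
Steps 15-15: state stable at prey=2, pred=2 (no change)
No extinction within 15 steps

Answer: 16 both-alive 2 2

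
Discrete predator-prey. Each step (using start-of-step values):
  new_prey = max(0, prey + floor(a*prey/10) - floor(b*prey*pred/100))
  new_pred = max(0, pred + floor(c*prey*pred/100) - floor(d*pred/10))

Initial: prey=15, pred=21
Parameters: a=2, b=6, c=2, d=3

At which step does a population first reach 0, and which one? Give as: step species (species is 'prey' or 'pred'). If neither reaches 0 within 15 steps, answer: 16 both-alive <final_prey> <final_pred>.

Answer: 1 prey

Derivation:
Step 1: prey: 15+3-18=0; pred: 21+6-6=21
First extinction: prey at step 1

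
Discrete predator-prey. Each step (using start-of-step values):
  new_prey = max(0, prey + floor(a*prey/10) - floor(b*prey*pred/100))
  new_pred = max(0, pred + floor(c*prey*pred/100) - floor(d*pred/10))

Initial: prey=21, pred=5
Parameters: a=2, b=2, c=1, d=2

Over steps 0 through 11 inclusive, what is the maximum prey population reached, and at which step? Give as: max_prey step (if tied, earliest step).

Answer: 53 11

Derivation:
Step 1: prey: 21+4-2=23; pred: 5+1-1=5
Step 2: prey: 23+4-2=25; pred: 5+1-1=5
Step 3: prey: 25+5-2=28; pred: 5+1-1=5
Step 4: prey: 28+5-2=31; pred: 5+1-1=5
Step 5: prey: 31+6-3=34; pred: 5+1-1=5
Step 6: prey: 34+6-3=37; pred: 5+1-1=5
Step 7: prey: 37+7-3=41; pred: 5+1-1=5
Step 8: prey: 41+8-4=45; pred: 5+2-1=6
Step 9: prey: 45+9-5=49; pred: 6+2-1=7
Step 10: prey: 49+9-6=52; pred: 7+3-1=9
Step 11: prey: 52+10-9=53; pred: 9+4-1=12
Max prey = 53 at step 11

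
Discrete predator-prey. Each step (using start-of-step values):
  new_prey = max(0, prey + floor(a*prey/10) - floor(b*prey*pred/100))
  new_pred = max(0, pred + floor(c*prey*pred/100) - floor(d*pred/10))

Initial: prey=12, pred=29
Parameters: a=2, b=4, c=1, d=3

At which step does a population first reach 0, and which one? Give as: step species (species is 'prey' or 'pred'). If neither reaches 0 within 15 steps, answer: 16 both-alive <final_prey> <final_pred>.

Answer: 16 both-alive 1 3

Derivation:
Step 1: prey: 12+2-13=1; pred: 29+3-8=24
Step 2: prey: 1+0-0=1; pred: 24+0-7=17
Step 3: prey: 1+0-0=1; pred: 17+0-5=12
Step 4: prey: 1+0-0=1; pred: 12+0-3=9
Step 5: prey: 1+0-0=1; pred: 9+0-2=7
Step 6: prey: 1+0-0=1; pred: 7+0-2=5
Step 7: prey: 1+0-0=1; pred: 5+0-1=4
Step 8: prey: 1+0-0=1; pred: 4+0-1=3
Step 9: prey: 1+0-0=1; pred: 3+0-0=3
Steps 10-15: state stable at prey=1, pred=3 (no change)
No extinction within 15 steps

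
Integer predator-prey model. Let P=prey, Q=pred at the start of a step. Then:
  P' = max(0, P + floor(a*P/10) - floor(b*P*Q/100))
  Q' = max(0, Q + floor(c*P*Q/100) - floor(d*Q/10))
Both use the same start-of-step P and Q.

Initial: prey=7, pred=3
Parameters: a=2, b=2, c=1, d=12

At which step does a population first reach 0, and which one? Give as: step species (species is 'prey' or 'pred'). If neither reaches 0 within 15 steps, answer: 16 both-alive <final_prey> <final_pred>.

Answer: 1 pred

Derivation:
Step 1: prey: 7+1-0=8; pred: 3+0-3=0
First extinction: pred at step 1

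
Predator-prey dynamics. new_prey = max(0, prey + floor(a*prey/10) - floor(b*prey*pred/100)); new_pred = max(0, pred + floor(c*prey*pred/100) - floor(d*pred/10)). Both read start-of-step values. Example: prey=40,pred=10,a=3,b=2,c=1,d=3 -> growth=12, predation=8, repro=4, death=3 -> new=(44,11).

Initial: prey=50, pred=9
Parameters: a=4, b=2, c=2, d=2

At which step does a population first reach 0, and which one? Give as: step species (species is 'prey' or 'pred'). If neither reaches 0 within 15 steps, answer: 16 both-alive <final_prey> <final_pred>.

Answer: 4 prey

Derivation:
Step 1: prey: 50+20-9=61; pred: 9+9-1=17
Step 2: prey: 61+24-20=65; pred: 17+20-3=34
Step 3: prey: 65+26-44=47; pred: 34+44-6=72
Step 4: prey: 47+18-67=0; pred: 72+67-14=125
First extinction: prey at step 4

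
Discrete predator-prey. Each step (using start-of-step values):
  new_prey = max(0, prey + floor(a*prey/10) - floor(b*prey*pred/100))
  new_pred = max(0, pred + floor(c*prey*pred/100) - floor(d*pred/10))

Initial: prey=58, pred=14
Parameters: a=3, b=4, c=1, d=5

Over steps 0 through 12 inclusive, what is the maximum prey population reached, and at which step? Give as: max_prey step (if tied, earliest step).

Answer: 77 12

Derivation:
Step 1: prey: 58+17-32=43; pred: 14+8-7=15
Step 2: prey: 43+12-25=30; pred: 15+6-7=14
Step 3: prey: 30+9-16=23; pred: 14+4-7=11
Step 4: prey: 23+6-10=19; pred: 11+2-5=8
Step 5: prey: 19+5-6=18; pred: 8+1-4=5
Step 6: prey: 18+5-3=20; pred: 5+0-2=3
Step 7: prey: 20+6-2=24; pred: 3+0-1=2
Step 8: prey: 24+7-1=30; pred: 2+0-1=1
Step 9: prey: 30+9-1=38; pred: 1+0-0=1
Step 10: prey: 38+11-1=48; pred: 1+0-0=1
Step 11: prey: 48+14-1=61; pred: 1+0-0=1
Step 12: prey: 61+18-2=77; pred: 1+0-0=1
Max prey = 77 at step 12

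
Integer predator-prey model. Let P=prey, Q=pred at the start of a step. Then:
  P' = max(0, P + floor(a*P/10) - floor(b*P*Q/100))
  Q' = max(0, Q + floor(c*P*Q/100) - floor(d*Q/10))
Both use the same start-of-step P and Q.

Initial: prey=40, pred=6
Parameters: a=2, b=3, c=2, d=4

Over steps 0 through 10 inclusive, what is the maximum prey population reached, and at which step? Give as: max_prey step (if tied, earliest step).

Step 1: prey: 40+8-7=41; pred: 6+4-2=8
Step 2: prey: 41+8-9=40; pred: 8+6-3=11
Step 3: prey: 40+8-13=35; pred: 11+8-4=15
Step 4: prey: 35+7-15=27; pred: 15+10-6=19
Step 5: prey: 27+5-15=17; pred: 19+10-7=22
Step 6: prey: 17+3-11=9; pred: 22+7-8=21
Step 7: prey: 9+1-5=5; pred: 21+3-8=16
Step 8: prey: 5+1-2=4; pred: 16+1-6=11
Step 9: prey: 4+0-1=3; pred: 11+0-4=7
Step 10: prey: 3+0-0=3; pred: 7+0-2=5
Max prey = 41 at step 1

Answer: 41 1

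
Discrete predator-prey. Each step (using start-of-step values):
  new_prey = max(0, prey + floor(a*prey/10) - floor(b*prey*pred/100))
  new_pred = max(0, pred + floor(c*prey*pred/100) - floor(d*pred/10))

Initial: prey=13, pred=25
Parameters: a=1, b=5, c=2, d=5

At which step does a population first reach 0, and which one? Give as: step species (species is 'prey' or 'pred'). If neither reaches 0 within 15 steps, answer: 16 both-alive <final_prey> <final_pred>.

Answer: 1 prey

Derivation:
Step 1: prey: 13+1-16=0; pred: 25+6-12=19
First extinction: prey at step 1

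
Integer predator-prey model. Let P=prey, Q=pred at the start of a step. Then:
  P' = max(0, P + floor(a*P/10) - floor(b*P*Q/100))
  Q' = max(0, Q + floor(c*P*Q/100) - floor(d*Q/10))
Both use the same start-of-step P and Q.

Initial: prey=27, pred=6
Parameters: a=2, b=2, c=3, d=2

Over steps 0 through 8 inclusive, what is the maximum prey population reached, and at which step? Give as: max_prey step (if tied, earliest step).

Step 1: prey: 27+5-3=29; pred: 6+4-1=9
Step 2: prey: 29+5-5=29; pred: 9+7-1=15
Step 3: prey: 29+5-8=26; pred: 15+13-3=25
Step 4: prey: 26+5-13=18; pred: 25+19-5=39
Step 5: prey: 18+3-14=7; pred: 39+21-7=53
Step 6: prey: 7+1-7=1; pred: 53+11-10=54
Step 7: prey: 1+0-1=0; pred: 54+1-10=45
Step 8: prey: 0+0-0=0; pred: 45+0-9=36
Max prey = 29 at step 1

Answer: 29 1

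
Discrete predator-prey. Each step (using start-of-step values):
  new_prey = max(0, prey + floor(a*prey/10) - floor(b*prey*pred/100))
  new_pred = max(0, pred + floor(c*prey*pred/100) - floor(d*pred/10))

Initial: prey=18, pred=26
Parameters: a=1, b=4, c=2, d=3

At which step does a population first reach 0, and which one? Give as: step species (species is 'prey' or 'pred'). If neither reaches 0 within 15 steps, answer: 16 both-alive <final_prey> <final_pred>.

Answer: 2 prey

Derivation:
Step 1: prey: 18+1-18=1; pred: 26+9-7=28
Step 2: prey: 1+0-1=0; pred: 28+0-8=20
First extinction: prey at step 2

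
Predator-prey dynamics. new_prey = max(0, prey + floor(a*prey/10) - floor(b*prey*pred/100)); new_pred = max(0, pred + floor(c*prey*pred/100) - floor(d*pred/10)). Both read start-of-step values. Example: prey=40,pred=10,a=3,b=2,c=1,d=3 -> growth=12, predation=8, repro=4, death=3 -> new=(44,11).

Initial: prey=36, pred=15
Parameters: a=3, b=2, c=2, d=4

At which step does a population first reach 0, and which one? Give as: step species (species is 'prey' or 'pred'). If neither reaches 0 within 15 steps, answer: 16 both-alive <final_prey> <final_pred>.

Answer: 16 both-alive 14 2

Derivation:
Step 1: prey: 36+10-10=36; pred: 15+10-6=19
Step 2: prey: 36+10-13=33; pred: 19+13-7=25
Step 3: prey: 33+9-16=26; pred: 25+16-10=31
Step 4: prey: 26+7-16=17; pred: 31+16-12=35
Step 5: prey: 17+5-11=11; pred: 35+11-14=32
Step 6: prey: 11+3-7=7; pred: 32+7-12=27
Step 7: prey: 7+2-3=6; pred: 27+3-10=20
Step 8: prey: 6+1-2=5; pred: 20+2-8=14
Step 9: prey: 5+1-1=5; pred: 14+1-5=10
Step 10: prey: 5+1-1=5; pred: 10+1-4=7
Step 11: prey: 5+1-0=6; pred: 7+0-2=5
Step 12: prey: 6+1-0=7; pred: 5+0-2=3
Step 13: prey: 7+2-0=9; pred: 3+0-1=2
Step 14: prey: 9+2-0=11; pred: 2+0-0=2
Step 15: prey: 11+3-0=14; pred: 2+0-0=2
No extinction within 15 steps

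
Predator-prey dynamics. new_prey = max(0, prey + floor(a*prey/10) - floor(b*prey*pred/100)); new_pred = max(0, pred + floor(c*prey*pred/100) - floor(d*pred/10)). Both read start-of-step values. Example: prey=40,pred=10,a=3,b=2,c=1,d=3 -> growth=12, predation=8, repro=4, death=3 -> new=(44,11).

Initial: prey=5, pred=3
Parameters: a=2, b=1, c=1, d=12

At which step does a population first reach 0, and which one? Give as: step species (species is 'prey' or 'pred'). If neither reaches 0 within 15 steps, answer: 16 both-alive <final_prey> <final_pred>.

Step 1: prey: 5+1-0=6; pred: 3+0-3=0
First extinction: pred at step 1

Answer: 1 pred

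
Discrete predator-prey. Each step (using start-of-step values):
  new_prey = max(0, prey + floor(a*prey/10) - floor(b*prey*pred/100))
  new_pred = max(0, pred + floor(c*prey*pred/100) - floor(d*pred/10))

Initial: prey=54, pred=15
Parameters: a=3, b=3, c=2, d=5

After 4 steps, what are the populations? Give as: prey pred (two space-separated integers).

Answer: 2 21

Derivation:
Step 1: prey: 54+16-24=46; pred: 15+16-7=24
Step 2: prey: 46+13-33=26; pred: 24+22-12=34
Step 3: prey: 26+7-26=7; pred: 34+17-17=34
Step 4: prey: 7+2-7=2; pred: 34+4-17=21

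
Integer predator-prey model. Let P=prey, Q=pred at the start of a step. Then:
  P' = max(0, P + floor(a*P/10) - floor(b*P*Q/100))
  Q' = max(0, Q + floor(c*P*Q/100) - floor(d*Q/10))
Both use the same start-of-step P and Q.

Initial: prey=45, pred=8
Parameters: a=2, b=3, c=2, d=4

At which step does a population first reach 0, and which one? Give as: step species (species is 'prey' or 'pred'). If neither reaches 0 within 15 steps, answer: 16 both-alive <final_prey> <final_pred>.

Answer: 16 both-alive 2 2

Derivation:
Step 1: prey: 45+9-10=44; pred: 8+7-3=12
Step 2: prey: 44+8-15=37; pred: 12+10-4=18
Step 3: prey: 37+7-19=25; pred: 18+13-7=24
Step 4: prey: 25+5-18=12; pred: 24+12-9=27
Step 5: prey: 12+2-9=5; pred: 27+6-10=23
Step 6: prey: 5+1-3=3; pred: 23+2-9=16
Step 7: prey: 3+0-1=2; pred: 16+0-6=10
Step 8: prey: 2+0-0=2; pred: 10+0-4=6
Step 9: prey: 2+0-0=2; pred: 6+0-2=4
Step 10: prey: 2+0-0=2; pred: 4+0-1=3
Step 11: prey: 2+0-0=2; pred: 3+0-1=2
Step 12: prey: 2+0-0=2; pred: 2+0-0=2
Steps 13-15: state stable at prey=2, pred=2 (no change)
No extinction within 15 steps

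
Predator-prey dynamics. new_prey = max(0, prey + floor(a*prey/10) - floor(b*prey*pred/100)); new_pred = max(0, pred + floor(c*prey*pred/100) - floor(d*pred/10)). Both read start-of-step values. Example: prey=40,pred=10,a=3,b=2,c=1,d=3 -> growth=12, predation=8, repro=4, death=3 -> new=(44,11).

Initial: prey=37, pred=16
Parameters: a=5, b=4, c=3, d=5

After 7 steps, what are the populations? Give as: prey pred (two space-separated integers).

Answer: 0 3

Derivation:
Step 1: prey: 37+18-23=32; pred: 16+17-8=25
Step 2: prey: 32+16-32=16; pred: 25+24-12=37
Step 3: prey: 16+8-23=1; pred: 37+17-18=36
Step 4: prey: 1+0-1=0; pred: 36+1-18=19
Step 5: prey: 0+0-0=0; pred: 19+0-9=10
Step 6: prey: 0+0-0=0; pred: 10+0-5=5
Step 7: prey: 0+0-0=0; pred: 5+0-2=3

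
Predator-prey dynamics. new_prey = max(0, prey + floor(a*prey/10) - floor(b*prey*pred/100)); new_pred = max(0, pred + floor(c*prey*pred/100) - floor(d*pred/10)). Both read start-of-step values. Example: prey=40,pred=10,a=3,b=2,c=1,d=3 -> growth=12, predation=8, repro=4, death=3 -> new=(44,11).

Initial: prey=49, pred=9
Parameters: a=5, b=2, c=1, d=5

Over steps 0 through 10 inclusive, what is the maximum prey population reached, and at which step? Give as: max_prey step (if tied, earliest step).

Step 1: prey: 49+24-8=65; pred: 9+4-4=9
Step 2: prey: 65+32-11=86; pred: 9+5-4=10
Step 3: prey: 86+43-17=112; pred: 10+8-5=13
Step 4: prey: 112+56-29=139; pred: 13+14-6=21
Step 5: prey: 139+69-58=150; pred: 21+29-10=40
Step 6: prey: 150+75-120=105; pred: 40+60-20=80
Step 7: prey: 105+52-168=0; pred: 80+84-40=124
Step 8: prey: 0+0-0=0; pred: 124+0-62=62
Step 9: prey: 0+0-0=0; pred: 62+0-31=31
Step 10: prey: 0+0-0=0; pred: 31+0-15=16
Max prey = 150 at step 5

Answer: 150 5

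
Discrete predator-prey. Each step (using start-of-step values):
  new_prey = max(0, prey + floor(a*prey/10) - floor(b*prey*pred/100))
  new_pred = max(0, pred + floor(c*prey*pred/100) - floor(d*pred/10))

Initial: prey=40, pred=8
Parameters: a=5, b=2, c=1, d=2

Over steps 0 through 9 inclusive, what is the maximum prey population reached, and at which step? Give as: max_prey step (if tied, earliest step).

Answer: 97 4

Derivation:
Step 1: prey: 40+20-6=54; pred: 8+3-1=10
Step 2: prey: 54+27-10=71; pred: 10+5-2=13
Step 3: prey: 71+35-18=88; pred: 13+9-2=20
Step 4: prey: 88+44-35=97; pred: 20+17-4=33
Step 5: prey: 97+48-64=81; pred: 33+32-6=59
Step 6: prey: 81+40-95=26; pred: 59+47-11=95
Step 7: prey: 26+13-49=0; pred: 95+24-19=100
Step 8: prey: 0+0-0=0; pred: 100+0-20=80
Step 9: prey: 0+0-0=0; pred: 80+0-16=64
Max prey = 97 at step 4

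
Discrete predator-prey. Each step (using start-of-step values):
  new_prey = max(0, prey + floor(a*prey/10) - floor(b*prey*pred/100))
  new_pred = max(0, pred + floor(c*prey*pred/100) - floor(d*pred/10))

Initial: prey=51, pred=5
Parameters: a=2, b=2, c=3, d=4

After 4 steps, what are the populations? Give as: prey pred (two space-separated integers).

Answer: 8 94

Derivation:
Step 1: prey: 51+10-5=56; pred: 5+7-2=10
Step 2: prey: 56+11-11=56; pred: 10+16-4=22
Step 3: prey: 56+11-24=43; pred: 22+36-8=50
Step 4: prey: 43+8-43=8; pred: 50+64-20=94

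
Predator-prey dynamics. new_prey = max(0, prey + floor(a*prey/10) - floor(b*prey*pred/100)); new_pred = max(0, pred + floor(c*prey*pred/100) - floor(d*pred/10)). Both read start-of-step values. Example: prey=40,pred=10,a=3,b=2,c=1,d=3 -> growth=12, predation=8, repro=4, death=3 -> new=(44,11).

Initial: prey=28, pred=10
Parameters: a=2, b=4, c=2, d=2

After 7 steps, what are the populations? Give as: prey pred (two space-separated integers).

Step 1: prey: 28+5-11=22; pred: 10+5-2=13
Step 2: prey: 22+4-11=15; pred: 13+5-2=16
Step 3: prey: 15+3-9=9; pred: 16+4-3=17
Step 4: prey: 9+1-6=4; pred: 17+3-3=17
Step 5: prey: 4+0-2=2; pred: 17+1-3=15
Step 6: prey: 2+0-1=1; pred: 15+0-3=12
Step 7: prey: 1+0-0=1; pred: 12+0-2=10

Answer: 1 10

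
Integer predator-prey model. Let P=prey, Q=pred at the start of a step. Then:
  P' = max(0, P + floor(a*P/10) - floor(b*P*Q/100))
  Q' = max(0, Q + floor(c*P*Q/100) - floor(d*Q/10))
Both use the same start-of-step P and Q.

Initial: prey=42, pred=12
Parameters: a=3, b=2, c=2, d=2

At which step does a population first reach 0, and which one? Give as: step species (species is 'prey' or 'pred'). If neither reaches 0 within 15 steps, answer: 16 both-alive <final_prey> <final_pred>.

Answer: 5 prey

Derivation:
Step 1: prey: 42+12-10=44; pred: 12+10-2=20
Step 2: prey: 44+13-17=40; pred: 20+17-4=33
Step 3: prey: 40+12-26=26; pred: 33+26-6=53
Step 4: prey: 26+7-27=6; pred: 53+27-10=70
Step 5: prey: 6+1-8=0; pred: 70+8-14=64
First extinction: prey at step 5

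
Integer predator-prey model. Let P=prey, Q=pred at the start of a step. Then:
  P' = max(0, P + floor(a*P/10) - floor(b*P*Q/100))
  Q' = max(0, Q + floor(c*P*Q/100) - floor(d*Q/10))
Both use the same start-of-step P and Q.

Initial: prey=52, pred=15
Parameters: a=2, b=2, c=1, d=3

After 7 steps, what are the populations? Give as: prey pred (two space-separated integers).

Answer: 11 16

Derivation:
Step 1: prey: 52+10-15=47; pred: 15+7-4=18
Step 2: prey: 47+9-16=40; pred: 18+8-5=21
Step 3: prey: 40+8-16=32; pred: 21+8-6=23
Step 4: prey: 32+6-14=24; pred: 23+7-6=24
Step 5: prey: 24+4-11=17; pred: 24+5-7=22
Step 6: prey: 17+3-7=13; pred: 22+3-6=19
Step 7: prey: 13+2-4=11; pred: 19+2-5=16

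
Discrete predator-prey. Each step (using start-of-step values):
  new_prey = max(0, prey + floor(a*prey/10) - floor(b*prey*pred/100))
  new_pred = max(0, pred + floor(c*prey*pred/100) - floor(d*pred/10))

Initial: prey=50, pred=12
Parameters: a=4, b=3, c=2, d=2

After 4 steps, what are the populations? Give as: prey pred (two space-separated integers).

Step 1: prey: 50+20-18=52; pred: 12+12-2=22
Step 2: prey: 52+20-34=38; pred: 22+22-4=40
Step 3: prey: 38+15-45=8; pred: 40+30-8=62
Step 4: prey: 8+3-14=0; pred: 62+9-12=59

Answer: 0 59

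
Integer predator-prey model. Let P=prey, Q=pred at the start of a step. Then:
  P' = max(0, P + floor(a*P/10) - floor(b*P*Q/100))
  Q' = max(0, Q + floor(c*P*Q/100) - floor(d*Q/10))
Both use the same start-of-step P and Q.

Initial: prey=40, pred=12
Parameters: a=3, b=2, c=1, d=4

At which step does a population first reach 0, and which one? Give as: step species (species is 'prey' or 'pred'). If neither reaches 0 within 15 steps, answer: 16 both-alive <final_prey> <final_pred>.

Step 1: prey: 40+12-9=43; pred: 12+4-4=12
Step 2: prey: 43+12-10=45; pred: 12+5-4=13
Step 3: prey: 45+13-11=47; pred: 13+5-5=13
Step 4: prey: 47+14-12=49; pred: 13+6-5=14
Step 5: prey: 49+14-13=50; pred: 14+6-5=15
Step 6: prey: 50+15-15=50; pred: 15+7-6=16
Step 7: prey: 50+15-16=49; pred: 16+8-6=18
Step 8: prey: 49+14-17=46; pred: 18+8-7=19
Step 9: prey: 46+13-17=42; pred: 19+8-7=20
Step 10: prey: 42+12-16=38; pred: 20+8-8=20
Step 11: prey: 38+11-15=34; pred: 20+7-8=19
Step 12: prey: 34+10-12=32; pred: 19+6-7=18
Step 13: prey: 32+9-11=30; pred: 18+5-7=16
Step 14: prey: 30+9-9=30; pred: 16+4-6=14
Step 15: prey: 30+9-8=31; pred: 14+4-5=13
No extinction within 15 steps

Answer: 16 both-alive 31 13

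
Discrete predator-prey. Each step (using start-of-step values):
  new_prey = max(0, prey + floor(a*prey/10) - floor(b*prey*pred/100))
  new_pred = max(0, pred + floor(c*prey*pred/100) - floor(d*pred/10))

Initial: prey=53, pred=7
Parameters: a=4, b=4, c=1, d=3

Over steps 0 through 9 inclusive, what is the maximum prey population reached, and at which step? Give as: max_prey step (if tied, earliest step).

Step 1: prey: 53+21-14=60; pred: 7+3-2=8
Step 2: prey: 60+24-19=65; pred: 8+4-2=10
Step 3: prey: 65+26-26=65; pred: 10+6-3=13
Step 4: prey: 65+26-33=58; pred: 13+8-3=18
Step 5: prey: 58+23-41=40; pred: 18+10-5=23
Step 6: prey: 40+16-36=20; pred: 23+9-6=26
Step 7: prey: 20+8-20=8; pred: 26+5-7=24
Step 8: prey: 8+3-7=4; pred: 24+1-7=18
Step 9: prey: 4+1-2=3; pred: 18+0-5=13
Max prey = 65 at step 2

Answer: 65 2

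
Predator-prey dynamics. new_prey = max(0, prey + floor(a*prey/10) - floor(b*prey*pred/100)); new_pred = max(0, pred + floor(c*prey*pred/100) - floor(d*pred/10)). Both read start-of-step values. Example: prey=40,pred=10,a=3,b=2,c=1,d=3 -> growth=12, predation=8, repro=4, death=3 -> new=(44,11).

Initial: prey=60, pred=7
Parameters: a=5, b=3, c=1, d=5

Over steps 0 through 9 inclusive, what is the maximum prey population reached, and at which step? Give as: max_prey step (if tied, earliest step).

Answer: 129 4

Derivation:
Step 1: prey: 60+30-12=78; pred: 7+4-3=8
Step 2: prey: 78+39-18=99; pred: 8+6-4=10
Step 3: prey: 99+49-29=119; pred: 10+9-5=14
Step 4: prey: 119+59-49=129; pred: 14+16-7=23
Step 5: prey: 129+64-89=104; pred: 23+29-11=41
Step 6: prey: 104+52-127=29; pred: 41+42-20=63
Step 7: prey: 29+14-54=0; pred: 63+18-31=50
Step 8: prey: 0+0-0=0; pred: 50+0-25=25
Step 9: prey: 0+0-0=0; pred: 25+0-12=13
Max prey = 129 at step 4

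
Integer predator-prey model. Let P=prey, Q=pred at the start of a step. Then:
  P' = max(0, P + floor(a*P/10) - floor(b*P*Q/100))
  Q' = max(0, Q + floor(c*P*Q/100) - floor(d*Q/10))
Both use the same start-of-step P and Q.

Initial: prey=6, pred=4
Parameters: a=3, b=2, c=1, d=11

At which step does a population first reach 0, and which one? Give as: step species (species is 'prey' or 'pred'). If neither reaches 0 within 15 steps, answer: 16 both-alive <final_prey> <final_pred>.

Step 1: prey: 6+1-0=7; pred: 4+0-4=0
First extinction: pred at step 1

Answer: 1 pred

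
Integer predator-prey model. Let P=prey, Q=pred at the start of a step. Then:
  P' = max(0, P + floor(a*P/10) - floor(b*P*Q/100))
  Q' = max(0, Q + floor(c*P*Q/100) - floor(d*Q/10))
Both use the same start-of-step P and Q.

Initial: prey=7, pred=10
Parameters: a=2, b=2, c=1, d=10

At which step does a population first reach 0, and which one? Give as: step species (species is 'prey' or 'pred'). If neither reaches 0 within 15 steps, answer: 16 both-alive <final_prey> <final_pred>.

Step 1: prey: 7+1-1=7; pred: 10+0-10=0
First extinction: pred at step 1

Answer: 1 pred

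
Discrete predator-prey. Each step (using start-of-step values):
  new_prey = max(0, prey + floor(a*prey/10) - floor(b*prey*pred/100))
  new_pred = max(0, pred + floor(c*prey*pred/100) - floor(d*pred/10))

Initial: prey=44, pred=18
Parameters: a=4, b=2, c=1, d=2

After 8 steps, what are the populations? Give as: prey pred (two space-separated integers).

Step 1: prey: 44+17-15=46; pred: 18+7-3=22
Step 2: prey: 46+18-20=44; pred: 22+10-4=28
Step 3: prey: 44+17-24=37; pred: 28+12-5=35
Step 4: prey: 37+14-25=26; pred: 35+12-7=40
Step 5: prey: 26+10-20=16; pred: 40+10-8=42
Step 6: prey: 16+6-13=9; pred: 42+6-8=40
Step 7: prey: 9+3-7=5; pred: 40+3-8=35
Step 8: prey: 5+2-3=4; pred: 35+1-7=29

Answer: 4 29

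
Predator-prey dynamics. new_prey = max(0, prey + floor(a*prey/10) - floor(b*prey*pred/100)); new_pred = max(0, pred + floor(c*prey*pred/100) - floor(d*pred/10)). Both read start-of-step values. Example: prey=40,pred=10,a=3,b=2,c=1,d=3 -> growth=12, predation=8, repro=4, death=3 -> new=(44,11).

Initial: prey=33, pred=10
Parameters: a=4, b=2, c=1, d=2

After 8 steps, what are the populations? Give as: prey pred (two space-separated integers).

Step 1: prey: 33+13-6=40; pred: 10+3-2=11
Step 2: prey: 40+16-8=48; pred: 11+4-2=13
Step 3: prey: 48+19-12=55; pred: 13+6-2=17
Step 4: prey: 55+22-18=59; pred: 17+9-3=23
Step 5: prey: 59+23-27=55; pred: 23+13-4=32
Step 6: prey: 55+22-35=42; pred: 32+17-6=43
Step 7: prey: 42+16-36=22; pred: 43+18-8=53
Step 8: prey: 22+8-23=7; pred: 53+11-10=54

Answer: 7 54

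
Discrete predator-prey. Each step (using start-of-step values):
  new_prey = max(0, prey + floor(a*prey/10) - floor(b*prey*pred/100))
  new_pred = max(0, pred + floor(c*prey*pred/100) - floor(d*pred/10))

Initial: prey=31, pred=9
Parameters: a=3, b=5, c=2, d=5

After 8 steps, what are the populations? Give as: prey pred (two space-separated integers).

Answer: 16 2

Derivation:
Step 1: prey: 31+9-13=27; pred: 9+5-4=10
Step 2: prey: 27+8-13=22; pred: 10+5-5=10
Step 3: prey: 22+6-11=17; pred: 10+4-5=9
Step 4: prey: 17+5-7=15; pred: 9+3-4=8
Step 5: prey: 15+4-6=13; pred: 8+2-4=6
Step 6: prey: 13+3-3=13; pred: 6+1-3=4
Step 7: prey: 13+3-2=14; pred: 4+1-2=3
Step 8: prey: 14+4-2=16; pred: 3+0-1=2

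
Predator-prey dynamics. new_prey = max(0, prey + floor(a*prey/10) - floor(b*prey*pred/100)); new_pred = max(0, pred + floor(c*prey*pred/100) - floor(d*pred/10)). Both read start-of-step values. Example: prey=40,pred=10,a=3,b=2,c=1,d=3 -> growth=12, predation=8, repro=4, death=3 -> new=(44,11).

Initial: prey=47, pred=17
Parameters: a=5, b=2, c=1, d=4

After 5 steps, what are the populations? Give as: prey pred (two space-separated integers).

Step 1: prey: 47+23-15=55; pred: 17+7-6=18
Step 2: prey: 55+27-19=63; pred: 18+9-7=20
Step 3: prey: 63+31-25=69; pred: 20+12-8=24
Step 4: prey: 69+34-33=70; pred: 24+16-9=31
Step 5: prey: 70+35-43=62; pred: 31+21-12=40

Answer: 62 40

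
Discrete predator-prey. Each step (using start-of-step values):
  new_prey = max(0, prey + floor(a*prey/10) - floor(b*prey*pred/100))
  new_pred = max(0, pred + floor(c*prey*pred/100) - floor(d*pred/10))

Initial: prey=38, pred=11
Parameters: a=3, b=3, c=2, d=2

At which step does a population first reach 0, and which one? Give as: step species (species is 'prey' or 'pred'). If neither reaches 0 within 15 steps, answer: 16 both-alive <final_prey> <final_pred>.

Step 1: prey: 38+11-12=37; pred: 11+8-2=17
Step 2: prey: 37+11-18=30; pred: 17+12-3=26
Step 3: prey: 30+9-23=16; pred: 26+15-5=36
Step 4: prey: 16+4-17=3; pred: 36+11-7=40
Step 5: prey: 3+0-3=0; pred: 40+2-8=34
First extinction: prey at step 5

Answer: 5 prey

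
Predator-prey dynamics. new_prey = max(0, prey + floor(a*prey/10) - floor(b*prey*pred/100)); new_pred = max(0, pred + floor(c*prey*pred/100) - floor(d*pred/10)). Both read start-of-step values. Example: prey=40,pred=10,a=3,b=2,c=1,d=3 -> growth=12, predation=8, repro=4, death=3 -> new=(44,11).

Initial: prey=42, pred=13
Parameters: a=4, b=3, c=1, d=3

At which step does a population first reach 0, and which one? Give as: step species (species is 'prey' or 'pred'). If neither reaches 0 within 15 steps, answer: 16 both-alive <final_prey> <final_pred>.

Answer: 16 both-alive 31 6

Derivation:
Step 1: prey: 42+16-16=42; pred: 13+5-3=15
Step 2: prey: 42+16-18=40; pred: 15+6-4=17
Step 3: prey: 40+16-20=36; pred: 17+6-5=18
Step 4: prey: 36+14-19=31; pred: 18+6-5=19
Step 5: prey: 31+12-17=26; pred: 19+5-5=19
Step 6: prey: 26+10-14=22; pred: 19+4-5=18
Step 7: prey: 22+8-11=19; pred: 18+3-5=16
Step 8: prey: 19+7-9=17; pred: 16+3-4=15
Step 9: prey: 17+6-7=16; pred: 15+2-4=13
Step 10: prey: 16+6-6=16; pred: 13+2-3=12
Step 11: prey: 16+6-5=17; pred: 12+1-3=10
Step 12: prey: 17+6-5=18; pred: 10+1-3=8
Step 13: prey: 18+7-4=21; pred: 8+1-2=7
Step 14: prey: 21+8-4=25; pred: 7+1-2=6
Step 15: prey: 25+10-4=31; pred: 6+1-1=6
No extinction within 15 steps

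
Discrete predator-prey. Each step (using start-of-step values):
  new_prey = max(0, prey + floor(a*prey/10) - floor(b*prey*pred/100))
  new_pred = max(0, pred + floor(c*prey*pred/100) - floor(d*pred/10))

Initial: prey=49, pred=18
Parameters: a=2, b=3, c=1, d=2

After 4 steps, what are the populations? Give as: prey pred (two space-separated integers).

Answer: 3 21

Derivation:
Step 1: prey: 49+9-26=32; pred: 18+8-3=23
Step 2: prey: 32+6-22=16; pred: 23+7-4=26
Step 3: prey: 16+3-12=7; pred: 26+4-5=25
Step 4: prey: 7+1-5=3; pred: 25+1-5=21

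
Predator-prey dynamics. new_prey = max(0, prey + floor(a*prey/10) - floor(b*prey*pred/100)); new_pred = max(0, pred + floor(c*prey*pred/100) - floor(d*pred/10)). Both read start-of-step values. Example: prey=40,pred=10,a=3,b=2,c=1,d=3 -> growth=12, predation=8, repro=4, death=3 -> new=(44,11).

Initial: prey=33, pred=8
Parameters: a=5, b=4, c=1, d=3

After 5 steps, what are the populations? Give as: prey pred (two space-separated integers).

Answer: 55 17

Derivation:
Step 1: prey: 33+16-10=39; pred: 8+2-2=8
Step 2: prey: 39+19-12=46; pred: 8+3-2=9
Step 3: prey: 46+23-16=53; pred: 9+4-2=11
Step 4: prey: 53+26-23=56; pred: 11+5-3=13
Step 5: prey: 56+28-29=55; pred: 13+7-3=17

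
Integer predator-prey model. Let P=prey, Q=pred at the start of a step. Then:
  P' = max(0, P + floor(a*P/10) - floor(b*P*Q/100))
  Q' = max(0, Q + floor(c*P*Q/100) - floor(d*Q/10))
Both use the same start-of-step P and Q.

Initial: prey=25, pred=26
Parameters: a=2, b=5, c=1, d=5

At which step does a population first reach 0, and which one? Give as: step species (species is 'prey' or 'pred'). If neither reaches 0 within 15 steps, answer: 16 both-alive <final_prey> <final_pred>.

Step 1: prey: 25+5-32=0; pred: 26+6-13=19
First extinction: prey at step 1

Answer: 1 prey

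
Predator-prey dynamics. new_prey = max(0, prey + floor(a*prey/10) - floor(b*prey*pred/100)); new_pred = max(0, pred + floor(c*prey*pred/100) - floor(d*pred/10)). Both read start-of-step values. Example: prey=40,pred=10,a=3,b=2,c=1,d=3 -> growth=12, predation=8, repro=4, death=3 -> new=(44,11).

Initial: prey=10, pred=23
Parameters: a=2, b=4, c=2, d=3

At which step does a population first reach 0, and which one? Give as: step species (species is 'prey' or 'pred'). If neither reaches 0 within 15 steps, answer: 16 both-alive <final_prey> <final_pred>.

Answer: 16 both-alive 1 3

Derivation:
Step 1: prey: 10+2-9=3; pred: 23+4-6=21
Step 2: prey: 3+0-2=1; pred: 21+1-6=16
Step 3: prey: 1+0-0=1; pred: 16+0-4=12
Step 4: prey: 1+0-0=1; pred: 12+0-3=9
Step 5: prey: 1+0-0=1; pred: 9+0-2=7
Step 6: prey: 1+0-0=1; pred: 7+0-2=5
Step 7: prey: 1+0-0=1; pred: 5+0-1=4
Step 8: prey: 1+0-0=1; pred: 4+0-1=3
Step 9: prey: 1+0-0=1; pred: 3+0-0=3
Steps 10-15: state stable at prey=1, pred=3 (no change)
No extinction within 15 steps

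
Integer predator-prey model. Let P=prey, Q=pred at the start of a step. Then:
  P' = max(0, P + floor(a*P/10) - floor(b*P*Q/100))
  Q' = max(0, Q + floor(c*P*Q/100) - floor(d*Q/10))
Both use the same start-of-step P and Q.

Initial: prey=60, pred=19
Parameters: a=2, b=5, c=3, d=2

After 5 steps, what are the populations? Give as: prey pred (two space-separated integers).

Answer: 0 32

Derivation:
Step 1: prey: 60+12-57=15; pred: 19+34-3=50
Step 2: prey: 15+3-37=0; pred: 50+22-10=62
Step 3: prey: 0+0-0=0; pred: 62+0-12=50
Step 4: prey: 0+0-0=0; pred: 50+0-10=40
Step 5: prey: 0+0-0=0; pred: 40+0-8=32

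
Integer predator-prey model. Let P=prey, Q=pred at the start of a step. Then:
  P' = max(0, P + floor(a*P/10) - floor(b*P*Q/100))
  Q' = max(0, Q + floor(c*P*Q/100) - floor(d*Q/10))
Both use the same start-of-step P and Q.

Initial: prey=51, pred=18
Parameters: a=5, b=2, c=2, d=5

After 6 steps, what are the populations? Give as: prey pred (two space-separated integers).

Step 1: prey: 51+25-18=58; pred: 18+18-9=27
Step 2: prey: 58+29-31=56; pred: 27+31-13=45
Step 3: prey: 56+28-50=34; pred: 45+50-22=73
Step 4: prey: 34+17-49=2; pred: 73+49-36=86
Step 5: prey: 2+1-3=0; pred: 86+3-43=46
Step 6: prey: 0+0-0=0; pred: 46+0-23=23

Answer: 0 23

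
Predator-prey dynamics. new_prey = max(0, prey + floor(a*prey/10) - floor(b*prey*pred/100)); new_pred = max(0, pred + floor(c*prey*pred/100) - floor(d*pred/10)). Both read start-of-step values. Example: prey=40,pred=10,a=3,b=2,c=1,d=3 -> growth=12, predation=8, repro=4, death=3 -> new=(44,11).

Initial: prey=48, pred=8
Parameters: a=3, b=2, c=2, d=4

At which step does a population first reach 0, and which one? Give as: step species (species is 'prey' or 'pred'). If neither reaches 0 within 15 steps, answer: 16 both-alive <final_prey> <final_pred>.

Step 1: prey: 48+14-7=55; pred: 8+7-3=12
Step 2: prey: 55+16-13=58; pred: 12+13-4=21
Step 3: prey: 58+17-24=51; pred: 21+24-8=37
Step 4: prey: 51+15-37=29; pred: 37+37-14=60
Step 5: prey: 29+8-34=3; pred: 60+34-24=70
Step 6: prey: 3+0-4=0; pred: 70+4-28=46
First extinction: prey at step 6

Answer: 6 prey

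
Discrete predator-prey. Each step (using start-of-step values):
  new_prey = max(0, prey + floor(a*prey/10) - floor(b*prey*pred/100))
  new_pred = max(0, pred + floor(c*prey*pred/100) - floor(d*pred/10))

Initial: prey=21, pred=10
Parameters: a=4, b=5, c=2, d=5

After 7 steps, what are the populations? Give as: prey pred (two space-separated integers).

Answer: 31 5

Derivation:
Step 1: prey: 21+8-10=19; pred: 10+4-5=9
Step 2: prey: 19+7-8=18; pred: 9+3-4=8
Step 3: prey: 18+7-7=18; pred: 8+2-4=6
Step 4: prey: 18+7-5=20; pred: 6+2-3=5
Step 5: prey: 20+8-5=23; pred: 5+2-2=5
Step 6: prey: 23+9-5=27; pred: 5+2-2=5
Step 7: prey: 27+10-6=31; pred: 5+2-2=5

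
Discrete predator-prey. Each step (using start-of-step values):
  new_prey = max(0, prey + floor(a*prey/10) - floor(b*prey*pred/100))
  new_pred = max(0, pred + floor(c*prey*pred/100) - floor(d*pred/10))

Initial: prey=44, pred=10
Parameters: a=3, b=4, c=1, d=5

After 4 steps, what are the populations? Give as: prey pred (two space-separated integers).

Step 1: prey: 44+13-17=40; pred: 10+4-5=9
Step 2: prey: 40+12-14=38; pred: 9+3-4=8
Step 3: prey: 38+11-12=37; pred: 8+3-4=7
Step 4: prey: 37+11-10=38; pred: 7+2-3=6

Answer: 38 6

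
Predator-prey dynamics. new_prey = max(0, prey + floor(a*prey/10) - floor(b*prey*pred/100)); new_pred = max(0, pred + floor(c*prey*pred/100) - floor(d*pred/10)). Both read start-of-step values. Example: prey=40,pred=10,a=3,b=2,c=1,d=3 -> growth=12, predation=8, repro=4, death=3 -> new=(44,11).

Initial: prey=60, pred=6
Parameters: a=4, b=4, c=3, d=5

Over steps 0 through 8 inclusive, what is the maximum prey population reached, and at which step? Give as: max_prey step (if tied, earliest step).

Answer: 70 1

Derivation:
Step 1: prey: 60+24-14=70; pred: 6+10-3=13
Step 2: prey: 70+28-36=62; pred: 13+27-6=34
Step 3: prey: 62+24-84=2; pred: 34+63-17=80
Step 4: prey: 2+0-6=0; pred: 80+4-40=44
Step 5: prey: 0+0-0=0; pred: 44+0-22=22
Step 6: prey: 0+0-0=0; pred: 22+0-11=11
Step 7: prey: 0+0-0=0; pred: 11+0-5=6
Step 8: prey: 0+0-0=0; pred: 6+0-3=3
Max prey = 70 at step 1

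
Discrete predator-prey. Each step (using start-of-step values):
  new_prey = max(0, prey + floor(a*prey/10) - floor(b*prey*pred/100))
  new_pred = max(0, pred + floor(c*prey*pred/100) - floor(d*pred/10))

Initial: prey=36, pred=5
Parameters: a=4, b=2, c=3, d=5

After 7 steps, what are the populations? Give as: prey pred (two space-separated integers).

Step 1: prey: 36+14-3=47; pred: 5+5-2=8
Step 2: prey: 47+18-7=58; pred: 8+11-4=15
Step 3: prey: 58+23-17=64; pred: 15+26-7=34
Step 4: prey: 64+25-43=46; pred: 34+65-17=82
Step 5: prey: 46+18-75=0; pred: 82+113-41=154
Step 6: prey: 0+0-0=0; pred: 154+0-77=77
Step 7: prey: 0+0-0=0; pred: 77+0-38=39

Answer: 0 39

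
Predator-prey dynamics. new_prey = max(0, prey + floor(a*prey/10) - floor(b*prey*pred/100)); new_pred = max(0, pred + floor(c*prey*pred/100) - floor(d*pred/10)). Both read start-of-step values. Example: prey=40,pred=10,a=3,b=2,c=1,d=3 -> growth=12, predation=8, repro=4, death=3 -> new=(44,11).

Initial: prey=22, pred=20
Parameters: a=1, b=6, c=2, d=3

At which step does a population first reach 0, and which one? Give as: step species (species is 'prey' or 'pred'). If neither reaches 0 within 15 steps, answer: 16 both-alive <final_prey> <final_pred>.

Step 1: prey: 22+2-26=0; pred: 20+8-6=22
First extinction: prey at step 1

Answer: 1 prey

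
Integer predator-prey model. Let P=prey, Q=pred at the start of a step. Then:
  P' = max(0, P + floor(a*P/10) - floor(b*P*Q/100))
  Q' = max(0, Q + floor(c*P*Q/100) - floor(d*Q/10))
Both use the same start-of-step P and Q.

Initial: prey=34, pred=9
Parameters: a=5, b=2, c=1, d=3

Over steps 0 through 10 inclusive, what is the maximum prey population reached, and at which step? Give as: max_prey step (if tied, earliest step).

Answer: 100 5

Derivation:
Step 1: prey: 34+17-6=45; pred: 9+3-2=10
Step 2: prey: 45+22-9=58; pred: 10+4-3=11
Step 3: prey: 58+29-12=75; pred: 11+6-3=14
Step 4: prey: 75+37-21=91; pred: 14+10-4=20
Step 5: prey: 91+45-36=100; pred: 20+18-6=32
Step 6: prey: 100+50-64=86; pred: 32+32-9=55
Step 7: prey: 86+43-94=35; pred: 55+47-16=86
Step 8: prey: 35+17-60=0; pred: 86+30-25=91
Step 9: prey: 0+0-0=0; pred: 91+0-27=64
Step 10: prey: 0+0-0=0; pred: 64+0-19=45
Max prey = 100 at step 5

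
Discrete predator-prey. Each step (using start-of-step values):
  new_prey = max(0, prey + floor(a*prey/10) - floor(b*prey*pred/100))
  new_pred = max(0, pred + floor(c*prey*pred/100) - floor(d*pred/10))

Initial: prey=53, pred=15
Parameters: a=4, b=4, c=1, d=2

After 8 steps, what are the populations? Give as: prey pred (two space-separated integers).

Step 1: prey: 53+21-31=43; pred: 15+7-3=19
Step 2: prey: 43+17-32=28; pred: 19+8-3=24
Step 3: prey: 28+11-26=13; pred: 24+6-4=26
Step 4: prey: 13+5-13=5; pred: 26+3-5=24
Step 5: prey: 5+2-4=3; pred: 24+1-4=21
Step 6: prey: 3+1-2=2; pred: 21+0-4=17
Step 7: prey: 2+0-1=1; pred: 17+0-3=14
Step 8: prey: 1+0-0=1; pred: 14+0-2=12

Answer: 1 12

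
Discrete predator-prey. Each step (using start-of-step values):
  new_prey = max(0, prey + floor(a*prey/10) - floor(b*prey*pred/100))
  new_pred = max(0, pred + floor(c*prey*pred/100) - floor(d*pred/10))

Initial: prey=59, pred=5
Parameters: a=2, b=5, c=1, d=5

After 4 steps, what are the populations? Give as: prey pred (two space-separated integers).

Step 1: prey: 59+11-14=56; pred: 5+2-2=5
Step 2: prey: 56+11-14=53; pred: 5+2-2=5
Step 3: prey: 53+10-13=50; pred: 5+2-2=5
Step 4: prey: 50+10-12=48; pred: 5+2-2=5

Answer: 48 5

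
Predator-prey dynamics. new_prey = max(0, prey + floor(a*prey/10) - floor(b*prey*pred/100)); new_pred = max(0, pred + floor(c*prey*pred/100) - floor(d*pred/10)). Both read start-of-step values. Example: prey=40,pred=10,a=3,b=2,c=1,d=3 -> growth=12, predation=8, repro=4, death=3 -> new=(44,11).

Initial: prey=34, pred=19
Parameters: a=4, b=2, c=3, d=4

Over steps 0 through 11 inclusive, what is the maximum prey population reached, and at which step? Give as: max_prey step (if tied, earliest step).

Step 1: prey: 34+13-12=35; pred: 19+19-7=31
Step 2: prey: 35+14-21=28; pred: 31+32-12=51
Step 3: prey: 28+11-28=11; pred: 51+42-20=73
Step 4: prey: 11+4-16=0; pred: 73+24-29=68
Step 5: prey: 0+0-0=0; pred: 68+0-27=41
Step 6: prey: 0+0-0=0; pred: 41+0-16=25
Step 7: prey: 0+0-0=0; pred: 25+0-10=15
Step 8: prey: 0+0-0=0; pred: 15+0-6=9
Step 9: prey: 0+0-0=0; pred: 9+0-3=6
Step 10: prey: 0+0-0=0; pred: 6+0-2=4
Step 11: prey: 0+0-0=0; pred: 4+0-1=3
Max prey = 35 at step 1

Answer: 35 1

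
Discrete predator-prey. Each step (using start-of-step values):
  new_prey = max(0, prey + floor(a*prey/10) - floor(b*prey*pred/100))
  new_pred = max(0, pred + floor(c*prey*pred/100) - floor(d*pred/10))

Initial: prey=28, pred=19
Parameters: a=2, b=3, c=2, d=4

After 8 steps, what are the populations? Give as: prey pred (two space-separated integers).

Answer: 3 3

Derivation:
Step 1: prey: 28+5-15=18; pred: 19+10-7=22
Step 2: prey: 18+3-11=10; pred: 22+7-8=21
Step 3: prey: 10+2-6=6; pred: 21+4-8=17
Step 4: prey: 6+1-3=4; pred: 17+2-6=13
Step 5: prey: 4+0-1=3; pred: 13+1-5=9
Step 6: prey: 3+0-0=3; pred: 9+0-3=6
Step 7: prey: 3+0-0=3; pred: 6+0-2=4
Step 8: prey: 3+0-0=3; pred: 4+0-1=3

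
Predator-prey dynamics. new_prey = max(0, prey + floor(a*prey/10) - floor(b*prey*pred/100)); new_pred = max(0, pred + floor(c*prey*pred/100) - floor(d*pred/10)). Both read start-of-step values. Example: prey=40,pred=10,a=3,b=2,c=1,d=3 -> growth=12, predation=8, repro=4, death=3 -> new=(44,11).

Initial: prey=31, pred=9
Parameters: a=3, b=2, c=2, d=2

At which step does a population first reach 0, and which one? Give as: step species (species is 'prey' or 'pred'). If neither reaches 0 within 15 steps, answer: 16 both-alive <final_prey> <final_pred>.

Answer: 7 prey

Derivation:
Step 1: prey: 31+9-5=35; pred: 9+5-1=13
Step 2: prey: 35+10-9=36; pred: 13+9-2=20
Step 3: prey: 36+10-14=32; pred: 20+14-4=30
Step 4: prey: 32+9-19=22; pred: 30+19-6=43
Step 5: prey: 22+6-18=10; pred: 43+18-8=53
Step 6: prey: 10+3-10=3; pred: 53+10-10=53
Step 7: prey: 3+0-3=0; pred: 53+3-10=46
First extinction: prey at step 7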